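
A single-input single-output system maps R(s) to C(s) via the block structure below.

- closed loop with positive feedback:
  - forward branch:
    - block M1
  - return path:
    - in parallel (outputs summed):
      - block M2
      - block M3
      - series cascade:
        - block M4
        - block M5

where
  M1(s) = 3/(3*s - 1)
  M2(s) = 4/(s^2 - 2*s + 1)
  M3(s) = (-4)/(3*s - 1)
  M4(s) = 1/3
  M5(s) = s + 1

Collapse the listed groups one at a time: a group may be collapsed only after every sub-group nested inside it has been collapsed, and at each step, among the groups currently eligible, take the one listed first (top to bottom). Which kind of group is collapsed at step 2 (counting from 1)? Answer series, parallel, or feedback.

Step 1 - multiply M4, M5 (series)
Step 2 - add M2, M3, (M4*M5) (parallel)
Step 3 - close the feedback loop around M1, (M2+M3+(M4*M5))
Step 2 collapses a parallel group.

Final answer: parallel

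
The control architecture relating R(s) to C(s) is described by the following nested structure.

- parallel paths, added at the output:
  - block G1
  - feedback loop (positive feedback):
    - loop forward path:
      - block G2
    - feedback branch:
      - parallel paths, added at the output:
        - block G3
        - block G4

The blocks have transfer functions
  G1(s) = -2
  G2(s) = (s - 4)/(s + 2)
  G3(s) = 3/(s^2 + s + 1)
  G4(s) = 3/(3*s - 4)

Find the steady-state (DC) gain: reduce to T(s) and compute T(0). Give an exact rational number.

First reduce the diagram to T(s).

(1) reduce the parallel group G3, G4; result (3*s^2 + 12*s - 9)/(3*s^3 - s^2 - s - 4)
(2) feedback reduction of G2, (G3+G4); result (3*s^4 - 13*s^3 + 3*s^2 + 16)/(3*s^4 + 2*s^3 - 3*s^2 + 51*s - 44)
(3) add G1, [G2/(1-G2*(G3+G4))] (parallel); result (-3*s^4 - 17*s^3 + 9*s^2 - 102*s + 104)/(3*s^4 + 2*s^3 - 3*s^2 + 51*s - 44)
Evaluating the step-3 result (the overall T(s)) at s = 0 gives T(0) = 104/(-44) = -26/11.

Answer: -26/11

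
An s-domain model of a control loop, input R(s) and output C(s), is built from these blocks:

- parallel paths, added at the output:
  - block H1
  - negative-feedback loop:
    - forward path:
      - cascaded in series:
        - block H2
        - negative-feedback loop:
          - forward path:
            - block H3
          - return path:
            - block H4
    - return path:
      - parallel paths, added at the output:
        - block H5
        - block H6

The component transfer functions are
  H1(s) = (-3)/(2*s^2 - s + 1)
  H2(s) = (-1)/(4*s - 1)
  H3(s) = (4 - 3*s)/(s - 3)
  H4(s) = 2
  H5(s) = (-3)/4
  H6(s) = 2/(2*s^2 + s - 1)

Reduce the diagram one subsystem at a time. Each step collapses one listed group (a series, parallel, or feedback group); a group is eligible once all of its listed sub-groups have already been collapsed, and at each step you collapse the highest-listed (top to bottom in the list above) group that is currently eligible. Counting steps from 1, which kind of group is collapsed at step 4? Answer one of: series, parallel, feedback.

1. feedback reduction of H3, H4
2. series reduction of H2, [H3/(1+H3*H4)]
3. sum the parallel branches H5, H6
4. collapse the loop ((H2*[H3/(1+H3*H4)]) forward, (H5+H6) return)
5. add H1, [(H2*[H3/(1+H3*H4)])/(1+(H2*[H3/(1+H3*H4)])*(H5+H6))] (parallel)
Step 4 collapses a feedback group.

Final answer: feedback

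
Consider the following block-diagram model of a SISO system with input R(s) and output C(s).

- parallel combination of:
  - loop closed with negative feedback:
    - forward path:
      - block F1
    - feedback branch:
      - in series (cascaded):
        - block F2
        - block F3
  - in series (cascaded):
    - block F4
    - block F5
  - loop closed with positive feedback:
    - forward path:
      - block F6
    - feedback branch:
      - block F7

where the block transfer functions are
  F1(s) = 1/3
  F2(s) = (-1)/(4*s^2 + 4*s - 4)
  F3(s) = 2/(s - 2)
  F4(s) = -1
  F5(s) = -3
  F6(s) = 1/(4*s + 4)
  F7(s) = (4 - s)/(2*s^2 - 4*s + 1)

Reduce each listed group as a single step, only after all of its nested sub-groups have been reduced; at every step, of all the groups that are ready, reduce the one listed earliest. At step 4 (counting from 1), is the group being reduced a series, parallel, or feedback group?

Reducing step by step:

Step 1 - series reduction of F2, F3
Step 2 - collapse the loop (F1 forward, (F2*F3) return)
Step 3 - multiply F4, F5 (series)
Step 4 - reduce the feedback loop with forward F6 and return F7
Step 5 - combine [F1/(1+F1*(F2*F3))], (F4*F5), [F6/(1-F6*F7)] in parallel
The group at step 4 is a feedback group.

Answer: feedback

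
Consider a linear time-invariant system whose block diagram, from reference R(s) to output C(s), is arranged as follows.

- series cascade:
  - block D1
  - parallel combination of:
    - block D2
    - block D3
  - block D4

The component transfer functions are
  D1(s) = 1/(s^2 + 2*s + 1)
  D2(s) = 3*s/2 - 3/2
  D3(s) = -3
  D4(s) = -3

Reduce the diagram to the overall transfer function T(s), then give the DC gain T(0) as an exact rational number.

Answer: 27/2

Working:
Step 1. combine D2, D3 in parallel gives 3*s/2 - 9/2
Step 2. combine D1, (D2+D3), D4 in series gives (27 - 9*s)/(2*s^2 + 4*s + 2)
That last expression is T(s); at s = 0 only the constant terms survive, so T(0) = 27/2.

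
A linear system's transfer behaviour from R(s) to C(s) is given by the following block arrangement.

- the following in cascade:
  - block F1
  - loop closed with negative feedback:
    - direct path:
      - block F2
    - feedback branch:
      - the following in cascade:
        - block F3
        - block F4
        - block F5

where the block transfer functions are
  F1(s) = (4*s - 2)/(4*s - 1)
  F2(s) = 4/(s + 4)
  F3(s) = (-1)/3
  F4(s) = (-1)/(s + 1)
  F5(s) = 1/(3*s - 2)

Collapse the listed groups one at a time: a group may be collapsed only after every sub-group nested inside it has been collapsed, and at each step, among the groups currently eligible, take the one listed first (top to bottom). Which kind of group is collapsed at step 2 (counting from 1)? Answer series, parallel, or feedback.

Step 1 - reduce the series chain F3, F4, F5
Step 2 - reduce the feedback loop with forward F2 and return (F3*F4*F5)
Step 3 - reduce the series chain F1, [F2/(1+F2*(F3*F4*F5))]
At step 2 the group reduced is feedback.

Therefore the answer is feedback.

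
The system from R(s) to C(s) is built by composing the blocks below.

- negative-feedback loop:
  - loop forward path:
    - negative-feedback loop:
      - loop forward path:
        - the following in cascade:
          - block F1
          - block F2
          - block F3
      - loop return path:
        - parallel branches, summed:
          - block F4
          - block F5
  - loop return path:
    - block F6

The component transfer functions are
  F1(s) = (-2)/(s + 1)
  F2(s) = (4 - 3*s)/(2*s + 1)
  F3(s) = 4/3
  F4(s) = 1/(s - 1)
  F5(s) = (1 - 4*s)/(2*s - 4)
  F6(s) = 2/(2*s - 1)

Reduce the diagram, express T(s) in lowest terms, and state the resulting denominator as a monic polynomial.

First reduce the diagram to T(s).

(1) cascade F1, F2, F3: (24*s - 32)/(6*s^2 + 9*s + 3)
(2) sum the parallel branches F4, F5: (-4*s^2 + 7*s - 5)/(2*s^2 - 6*s + 4)
(3) feedback reduction of (F1*F2*F3), (F4+F5): (24*s^3 - 104*s^2 + 144*s - 64)/(6*s^4 - 57*s^3 + 136*s^2 - 163*s + 86)
(4) apply the feedback formula to [(F1*F2*F3)/(1+(F1*F2*F3)*(F4+F5))], F6: (48*s^4 - 232*s^3 + 392*s^2 - 272*s + 64)/(12*s^5 - 120*s^4 + 377*s^3 - 670*s^2 + 623*s - 214)
T(s) is the step-4 result (common factors already cancelled). Leading coefficient of the denominator: 12. Divide through by 12 for the monic polynomial.

Answer: s^5 - 10*s^4 + 377*s^3/12 - 335*s^2/6 + 623*s/12 - 107/6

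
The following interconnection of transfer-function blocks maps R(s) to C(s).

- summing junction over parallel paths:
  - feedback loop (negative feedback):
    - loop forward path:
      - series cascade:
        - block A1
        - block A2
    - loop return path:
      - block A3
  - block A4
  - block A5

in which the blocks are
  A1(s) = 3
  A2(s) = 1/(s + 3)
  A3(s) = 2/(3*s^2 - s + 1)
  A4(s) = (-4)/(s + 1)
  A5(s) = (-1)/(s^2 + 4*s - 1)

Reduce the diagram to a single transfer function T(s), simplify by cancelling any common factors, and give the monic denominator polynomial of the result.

[1] cascade A1, A2, giving 3/(s + 3)
[2] apply the feedback formula to (A1*A2), A3, giving (9*s^2 - 3*s + 3)/(3*s^3 + 8*s^2 - 2*s + 9)
[3] reduce the parallel group [(A1*A2)/(1+(A1*A2)*A3)], A4, A5, giving (-3*s^5 - 41*s^4 - 104*s^3 + 19*s^2 - 147*s + 24)/(3*s^6 + 23*s^5 + 47*s^4 + 20*s^3 + 31*s^2 + 29*s - 9)
Step 3 gives the fully reduced T(s), with no common factor left to cancel. The denominator's leading coefficient is 3, so divide each of its coefficients by 3 to get the monic form.

Therefore the answer is s^6 + 23*s^5/3 + 47*s^4/3 + 20*s^3/3 + 31*s^2/3 + 29*s/3 - 3.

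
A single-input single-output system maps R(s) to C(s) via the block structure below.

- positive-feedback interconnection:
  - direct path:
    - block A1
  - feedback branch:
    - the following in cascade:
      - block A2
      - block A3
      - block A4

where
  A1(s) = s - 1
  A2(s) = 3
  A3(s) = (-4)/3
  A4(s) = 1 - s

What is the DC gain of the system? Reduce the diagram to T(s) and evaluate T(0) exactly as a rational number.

Answer: 1/3

Working:
1. cascade A2, A3, A4, giving 4*s - 4
2. apply the feedback formula to A1, (A2*A3*A4), giving (1 - s)/(4*s^2 - 8*s + 3)
Step 2 gives the overall T(s). Then T(0) = 1/3.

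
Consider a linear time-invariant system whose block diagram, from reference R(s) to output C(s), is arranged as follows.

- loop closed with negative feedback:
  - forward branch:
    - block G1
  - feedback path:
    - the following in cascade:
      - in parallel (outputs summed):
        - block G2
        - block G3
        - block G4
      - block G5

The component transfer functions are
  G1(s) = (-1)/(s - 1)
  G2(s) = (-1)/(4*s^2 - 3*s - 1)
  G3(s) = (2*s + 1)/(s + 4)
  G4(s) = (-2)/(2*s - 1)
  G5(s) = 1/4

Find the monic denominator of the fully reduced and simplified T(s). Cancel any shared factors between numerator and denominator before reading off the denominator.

1. add G2, G3, G4 (parallel); result (16*s^4 - 20*s^3 - 36*s^2 + 22*s + 13)/(8*s^4 + 22*s^3 - 39*s^2 + 5*s + 4)
2. multiply (G2+G3+G4), G5 (series); result (16*s^4 - 20*s^3 - 36*s^2 + 22*s + 13)/(32*s^4 + 88*s^3 - 156*s^2 + 20*s + 16)
3. reduce the feedback loop with forward G1 and return ((G2+G3+G4)*G5); result (-32*s^4 - 88*s^3 + 156*s^2 - 20*s - 16)/(32*s^5 + 40*s^4 - 224*s^3 + 212*s^2 - 26*s - 29)
T(s) is the step-3 result (common factors already cancelled). Leading coefficient of the denominator: 32. Divide through by 32 for the monic polynomial.

Hence the answer: s^5 + 5*s^4/4 - 7*s^3 + 53*s^2/8 - 13*s/16 - 29/32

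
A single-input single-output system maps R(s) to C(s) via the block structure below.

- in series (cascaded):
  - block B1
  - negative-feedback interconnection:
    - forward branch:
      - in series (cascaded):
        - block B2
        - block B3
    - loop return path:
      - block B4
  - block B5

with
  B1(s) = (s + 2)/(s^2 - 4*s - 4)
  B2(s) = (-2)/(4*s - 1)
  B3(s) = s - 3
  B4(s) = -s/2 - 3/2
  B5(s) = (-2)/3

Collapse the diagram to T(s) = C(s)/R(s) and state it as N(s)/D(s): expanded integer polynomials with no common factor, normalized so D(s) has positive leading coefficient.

The answer is (4*s^2 - 4*s - 24)/(3*s^4 - 90*s^2 + 72*s + 120).

Reasoning:
Step 1: reduce the series chain B2, B3 gives (6 - 2*s)/(4*s - 1)
Step 2: reduce the feedback loop with forward (B2*B3) and return B4 gives (6 - 2*s)/(s^2 + 4*s - 10)
Step 3: combine B1, [(B2*B3)/(1+(B2*B3)*B4)], B5 in series, which is the overall transfer function T(s) = C(s)/R(s) in lowest terms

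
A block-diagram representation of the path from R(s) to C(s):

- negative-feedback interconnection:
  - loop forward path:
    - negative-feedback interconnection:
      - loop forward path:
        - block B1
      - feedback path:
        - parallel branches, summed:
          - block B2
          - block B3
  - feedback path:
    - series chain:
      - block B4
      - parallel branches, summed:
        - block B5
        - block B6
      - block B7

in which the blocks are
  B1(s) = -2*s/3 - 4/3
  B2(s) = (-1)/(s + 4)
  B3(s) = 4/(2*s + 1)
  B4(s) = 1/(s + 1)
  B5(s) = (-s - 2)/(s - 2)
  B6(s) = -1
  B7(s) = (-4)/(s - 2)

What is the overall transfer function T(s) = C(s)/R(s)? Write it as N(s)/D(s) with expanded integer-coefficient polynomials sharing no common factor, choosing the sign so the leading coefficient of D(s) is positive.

First reduce the diagram to T(s).

Step 1 - reduce the parallel group B2, B3 -> (2*s + 15)/(2*s^2 + 9*s + 4)
Step 2 - reduce the feedback loop with forward B1 and return (B2+B3) -> (-4*s^3 - 26*s^2 - 44*s - 16)/(2*s^2 - 11*s - 48)
Step 3 - reduce the parallel group B5, B6 -> (-2*s)/(s - 2)
Step 4 - combine B4, (B5+B6), B7 in series -> (8*s)/(s^3 - 3*s^2 + 4)
Step 5 - apply the feedback formula to [B1/(1+B1*(B2+B3))], (B4*(B5+B6)*B7), giving the overall T(s)

Answer: (-4*s^6 - 14*s^5 + 34*s^4 + 100*s^3 - 56*s^2 - 176*s - 64)/(2*s^5 - 49*s^4 - 223*s^3 - 200*s^2 - 172*s - 192)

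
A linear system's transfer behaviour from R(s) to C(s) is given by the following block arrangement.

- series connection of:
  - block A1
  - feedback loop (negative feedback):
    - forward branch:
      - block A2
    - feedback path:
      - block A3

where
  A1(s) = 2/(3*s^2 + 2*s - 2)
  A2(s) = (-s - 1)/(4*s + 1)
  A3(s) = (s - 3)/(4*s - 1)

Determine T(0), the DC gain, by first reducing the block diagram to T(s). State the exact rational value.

The answer is -1/2.

Reasoning:
Step 1: close the feedback loop around A2, A3 = (-4*s^2 - 3*s + 1)/(15*s^2 + 2*s + 2)
Step 2: reduce the series chain A1, [A2/(1+A2*A3)] = (-8*s^2 - 6*s + 2)/(45*s^4 + 36*s^3 - 20*s^2 - 4)
The step-2 result is T(s). Setting s = 0: T(0) = 2/(-4) = -1/2.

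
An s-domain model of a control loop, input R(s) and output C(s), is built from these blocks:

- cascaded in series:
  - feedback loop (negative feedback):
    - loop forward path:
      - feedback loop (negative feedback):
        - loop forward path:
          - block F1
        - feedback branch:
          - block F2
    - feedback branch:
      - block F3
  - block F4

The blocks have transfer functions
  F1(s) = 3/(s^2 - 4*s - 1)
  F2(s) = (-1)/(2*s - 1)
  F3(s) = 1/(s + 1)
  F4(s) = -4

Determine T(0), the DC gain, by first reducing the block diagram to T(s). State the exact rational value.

First reduce the diagram to T(s).

Step 1: apply the feedback formula to F1, F2: (6*s - 3)/(2*s^3 - 9*s^2 + 2*s - 2)
Step 2: collapse the loop ([F1/(1+F1*F2)] forward, F3 return): (6*s^2 + 3*s - 3)/(2*s^4 - 7*s^3 - 7*s^2 + 6*s - 5)
Step 3: reduce the series chain [[F1/(1+F1*F2)]/(1+[F1/(1+F1*F2)]*F3)], F4: (-24*s^2 - 12*s + 12)/(2*s^4 - 7*s^3 - 7*s^2 + 6*s - 5)
Evaluating the step-3 result (the overall T(s)) at s = 0 gives T(0) = 12/(-5) = -12/5.

Answer: -12/5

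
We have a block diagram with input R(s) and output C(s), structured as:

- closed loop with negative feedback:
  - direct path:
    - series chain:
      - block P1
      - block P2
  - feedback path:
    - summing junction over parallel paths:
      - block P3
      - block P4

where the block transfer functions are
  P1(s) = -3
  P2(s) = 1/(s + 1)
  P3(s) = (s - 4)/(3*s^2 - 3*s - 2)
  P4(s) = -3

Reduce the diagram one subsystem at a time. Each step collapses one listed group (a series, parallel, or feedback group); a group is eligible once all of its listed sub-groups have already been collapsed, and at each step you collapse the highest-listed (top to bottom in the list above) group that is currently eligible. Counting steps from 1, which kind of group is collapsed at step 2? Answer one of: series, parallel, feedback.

Step 1: multiply P1, P2 (series)
Step 2: combine P3, P4 in parallel
Step 3: reduce the feedback loop with forward (P1*P2) and return (P3+P4)
Step 2: parallel.

Hence the answer: parallel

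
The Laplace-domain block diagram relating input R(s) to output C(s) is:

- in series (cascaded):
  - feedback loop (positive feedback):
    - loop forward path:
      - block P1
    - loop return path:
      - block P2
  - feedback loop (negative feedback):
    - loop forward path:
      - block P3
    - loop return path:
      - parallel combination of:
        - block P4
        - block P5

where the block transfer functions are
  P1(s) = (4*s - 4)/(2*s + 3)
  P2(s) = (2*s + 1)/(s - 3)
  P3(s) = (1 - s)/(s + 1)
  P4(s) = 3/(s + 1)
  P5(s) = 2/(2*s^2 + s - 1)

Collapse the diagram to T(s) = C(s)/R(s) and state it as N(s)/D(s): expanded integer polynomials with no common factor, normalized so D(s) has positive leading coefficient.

1. feedback reduction of P1, P2; result (-4*s^2 + 16*s - 12)/(6*s^2 - s + 5)
2. parallel reduction of P4, P5; result (6*s - 1)/(2*s^2 + s - 1)
3. apply the feedback formula to P3, (P4+P5); result (-2*s^3 + s^2 + 2*s - 1)/(2*s^3 - 3*s^2 + 7*s - 2)
4. multiply [P1/(1-P1*P2)], [P3/(1+P3*(P4+P5))] (series), giving the overall T(s)

Final answer: (8*s^5 - 36*s^4 + 32*s^3 + 24*s^2 - 40*s + 12)/(12*s^5 - 20*s^4 + 55*s^3 - 34*s^2 + 37*s - 10)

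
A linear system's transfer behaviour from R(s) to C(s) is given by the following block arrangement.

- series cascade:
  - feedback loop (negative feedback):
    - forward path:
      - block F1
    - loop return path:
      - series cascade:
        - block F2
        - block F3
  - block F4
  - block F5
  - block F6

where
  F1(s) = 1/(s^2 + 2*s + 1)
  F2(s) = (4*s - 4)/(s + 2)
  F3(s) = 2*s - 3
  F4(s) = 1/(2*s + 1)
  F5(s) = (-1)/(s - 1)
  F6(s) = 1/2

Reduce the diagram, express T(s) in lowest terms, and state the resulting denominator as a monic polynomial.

Reducing step by step:

1. series reduction of F2, F3 = (8*s^2 - 20*s + 12)/(s + 2)
2. collapse the loop (F1 forward, (F2*F3) return) = (s + 2)/(s^3 + 12*s^2 - 15*s + 14)
3. combine [F1/(1+F1*(F2*F3))], F4, F5, F6 in series = (-s - 2)/(4*s^5 + 46*s^4 - 86*s^3 + 62*s^2 + 2*s - 28)
The result of step 3 is T(s) in lowest terms. Its denominator has leading coefficient 4; dividing the denominator through by 4 makes it monic.

Answer: s^5 + 23*s^4/2 - 43*s^3/2 + 31*s^2/2 + s/2 - 7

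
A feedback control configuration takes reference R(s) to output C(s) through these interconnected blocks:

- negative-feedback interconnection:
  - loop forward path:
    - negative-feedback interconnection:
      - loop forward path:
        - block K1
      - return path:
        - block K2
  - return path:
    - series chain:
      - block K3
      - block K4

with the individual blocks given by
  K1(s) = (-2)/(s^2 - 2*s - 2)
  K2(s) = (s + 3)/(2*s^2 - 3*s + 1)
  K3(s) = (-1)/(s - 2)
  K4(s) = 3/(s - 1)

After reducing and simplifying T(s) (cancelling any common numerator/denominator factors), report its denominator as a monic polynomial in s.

Reducing step by step:

[1] apply the feedback formula to K1, K2: (-4*s^2 + 6*s - 2)/(2*s^4 - 7*s^3 + 3*s^2 + 2*s - 8)
[2] cascade K3, K4: (-3)/(s^2 - 3*s + 2)
[3] apply the feedback formula to [K1/(1+K1*K2)], (K3*K4): (-4*s^3 + 14*s^2 - 14*s + 4)/(2*s^5 - 11*s^4 + 17*s^3 - 4*s^2 + 10)
The result of step 3 is T(s) in lowest terms. Its denominator has leading coefficient 2; dividing the denominator through by 2 makes it monic.

Answer: s^5 - 11*s^4/2 + 17*s^3/2 - 2*s^2 + 5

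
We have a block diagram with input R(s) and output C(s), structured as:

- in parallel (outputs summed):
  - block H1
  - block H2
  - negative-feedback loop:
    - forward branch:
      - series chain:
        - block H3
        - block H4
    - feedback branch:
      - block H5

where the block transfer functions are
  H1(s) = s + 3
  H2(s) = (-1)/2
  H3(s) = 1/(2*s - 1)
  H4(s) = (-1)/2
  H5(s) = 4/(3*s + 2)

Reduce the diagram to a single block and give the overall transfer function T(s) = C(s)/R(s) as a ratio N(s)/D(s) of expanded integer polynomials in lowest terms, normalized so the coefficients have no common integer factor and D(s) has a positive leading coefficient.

Reducing step by step:

Step 1. multiply H3, H4 (series); result (-1)/(4*s - 2)
Step 2. reduce the feedback loop with forward (H3*H4) and return H5; result (-3*s - 2)/(12*s^2 + 2*s - 8)
Step 3. reduce the parallel group H1, H2, [(H3*H4)/(1+(H3*H4)*H5)], which is the overall transfer function T(s) = C(s)/R(s) in lowest terms

Answer: (6*s^3 + 16*s^2 - 3*s - 11)/(6*s^2 + s - 4)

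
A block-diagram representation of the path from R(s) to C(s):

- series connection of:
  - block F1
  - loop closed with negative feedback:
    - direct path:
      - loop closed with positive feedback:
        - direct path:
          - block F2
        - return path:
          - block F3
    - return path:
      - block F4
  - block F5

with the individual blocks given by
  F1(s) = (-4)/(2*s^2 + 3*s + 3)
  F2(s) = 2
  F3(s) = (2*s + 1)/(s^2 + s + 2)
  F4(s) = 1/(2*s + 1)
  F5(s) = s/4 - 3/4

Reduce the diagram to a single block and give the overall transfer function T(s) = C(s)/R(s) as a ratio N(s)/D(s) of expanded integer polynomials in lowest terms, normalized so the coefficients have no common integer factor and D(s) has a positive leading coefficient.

Step 1 - feedback reduction of F2, F3, giving (2*s^2 + 2*s + 4)/(s^2 - 3*s)
Step 2 - reduce the feedback loop with forward [F2/(1-F2*F3)] and return F4, giving (4*s^3 + 6*s^2 + 10*s + 4)/(2*s^3 - 3*s^2 - s + 4)
Step 3 - series reduction of F1, [[F2/(1-F2*F3)]/(1+[F2/(1-F2*F3)]*F4)], F5, which is the overall transfer function T(s) = C(s)/R(s) in lowest terms

Answer: (-4*s^4 + 6*s^3 + 8*s^2 + 26*s + 12)/(4*s^5 - 5*s^3 - 4*s^2 + 9*s + 12)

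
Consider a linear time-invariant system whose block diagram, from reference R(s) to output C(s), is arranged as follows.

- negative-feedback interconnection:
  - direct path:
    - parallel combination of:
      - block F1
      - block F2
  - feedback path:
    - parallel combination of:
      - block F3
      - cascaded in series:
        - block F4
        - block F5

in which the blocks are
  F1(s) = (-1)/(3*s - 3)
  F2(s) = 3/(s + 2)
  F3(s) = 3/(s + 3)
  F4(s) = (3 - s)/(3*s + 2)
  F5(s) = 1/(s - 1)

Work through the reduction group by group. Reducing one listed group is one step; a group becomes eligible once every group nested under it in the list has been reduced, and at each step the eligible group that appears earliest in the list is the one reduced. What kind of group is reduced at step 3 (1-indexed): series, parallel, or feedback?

Answer: parallel

Working:
[1] reduce the parallel group F1, F2
[2] series reduction of F4, F5
[3] sum the parallel branches F3, (F4*F5)
[4] feedback reduction of (F1+F2), (F3+(F4*F5))
So the answer for step 3 is parallel.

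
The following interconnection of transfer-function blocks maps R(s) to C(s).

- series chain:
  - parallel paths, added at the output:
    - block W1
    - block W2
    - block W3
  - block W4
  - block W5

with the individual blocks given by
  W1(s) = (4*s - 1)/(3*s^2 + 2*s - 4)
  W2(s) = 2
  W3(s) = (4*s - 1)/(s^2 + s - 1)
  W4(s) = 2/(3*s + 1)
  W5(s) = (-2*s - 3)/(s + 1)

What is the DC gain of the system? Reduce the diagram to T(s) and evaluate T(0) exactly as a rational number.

Reducing step by step:

[1] sum the parallel branches W1, W2, W3 = (6*s^4 + 26*s^3 - 2*s^2 - 35*s + 13)/(3*s^4 + 5*s^3 - 5*s^2 - 6*s + 4)
[2] combine (W1+W2+W3), W4, W5 in series = (-24*s^5 - 140*s^4 - 148*s^3 + 152*s^2 + 158*s - 78)/(9*s^6 + 27*s^5 + 8*s^4 - 33*s^3 - 17*s^2 + 10*s + 4)
DC gain: substitute s = 0 into T(s) from step 2: T(0) = -78/4 = -39/2.

Answer: -39/2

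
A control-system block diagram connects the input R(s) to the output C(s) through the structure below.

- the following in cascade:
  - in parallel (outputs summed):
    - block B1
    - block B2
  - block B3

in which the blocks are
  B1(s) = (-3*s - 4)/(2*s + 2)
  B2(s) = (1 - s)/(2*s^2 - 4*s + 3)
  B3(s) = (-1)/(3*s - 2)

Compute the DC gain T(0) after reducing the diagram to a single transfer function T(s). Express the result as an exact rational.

(1) add B1, B2 (parallel), giving (-6*s^3 + 2*s^2 + 7*s - 10)/(4*s^3 - 4*s^2 - 2*s + 6)
(2) series reduction of (B1+B2), B3, giving (6*s^3 - 2*s^2 - 7*s + 10)/(12*s^4 - 20*s^3 + 2*s^2 + 22*s - 12)
DC gain: substitute s = 0 into T(s) from step 2: T(0) = 10/(-12) = -5/6.

Hence the answer: -5/6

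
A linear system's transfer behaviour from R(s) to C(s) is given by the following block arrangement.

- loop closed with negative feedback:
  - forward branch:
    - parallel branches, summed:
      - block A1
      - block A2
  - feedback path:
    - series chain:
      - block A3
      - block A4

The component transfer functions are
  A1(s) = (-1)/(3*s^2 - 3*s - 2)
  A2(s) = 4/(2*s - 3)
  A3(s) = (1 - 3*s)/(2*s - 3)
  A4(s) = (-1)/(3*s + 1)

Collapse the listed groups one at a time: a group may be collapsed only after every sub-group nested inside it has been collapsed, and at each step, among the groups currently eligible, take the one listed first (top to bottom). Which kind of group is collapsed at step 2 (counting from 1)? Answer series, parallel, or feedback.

Answer: series

Working:
Step 1: reduce the parallel group A1, A2
Step 2: cascade A3, A4
Step 3: reduce the feedback loop with forward (A1+A2) and return (A3*A4)
So the answer for step 2 is series.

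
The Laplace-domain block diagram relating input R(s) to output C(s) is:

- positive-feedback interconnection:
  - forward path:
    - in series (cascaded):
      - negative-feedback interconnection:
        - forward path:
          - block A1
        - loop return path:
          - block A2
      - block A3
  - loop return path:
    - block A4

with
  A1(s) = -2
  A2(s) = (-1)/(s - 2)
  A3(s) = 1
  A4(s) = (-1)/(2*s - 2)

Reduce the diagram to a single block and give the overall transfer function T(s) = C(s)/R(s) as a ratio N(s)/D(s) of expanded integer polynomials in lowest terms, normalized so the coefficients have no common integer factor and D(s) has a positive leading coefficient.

1. feedback reduction of A1, A2 = (4 - 2*s)/s
2. cascade [A1/(1+A1*A2)], A3 = (4 - 2*s)/s
3. collapse the loop (([A1/(1+A1*A2)]*A3) forward, A4 return); the result is T(s) itself (integer coefficients, no common factor, positive leading denominator coefficient)

Answer: (-2*s^2 + 6*s - 4)/(s^2 - 2*s + 2)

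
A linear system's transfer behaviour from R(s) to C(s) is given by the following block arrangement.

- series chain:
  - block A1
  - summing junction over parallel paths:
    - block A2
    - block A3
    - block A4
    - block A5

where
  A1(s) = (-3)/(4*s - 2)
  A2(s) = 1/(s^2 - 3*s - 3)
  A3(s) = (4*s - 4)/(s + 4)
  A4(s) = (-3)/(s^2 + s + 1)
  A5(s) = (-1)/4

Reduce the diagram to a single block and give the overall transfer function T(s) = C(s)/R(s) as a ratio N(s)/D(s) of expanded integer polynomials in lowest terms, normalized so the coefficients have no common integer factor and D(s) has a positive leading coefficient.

The answer is (-45*s^5 + 150*s^4 + 129*s^3 - 54*s^2 - 825*s - 660)/(16*s^6 + 24*s^5 - 224*s^4 - 312*s^3 - 224*s^2 + 24*s + 96).

Reasoning:
(1) add A2, A3, A4, A5 (parallel) gives (15*s^5 - 50*s^4 - 43*s^3 + 18*s^2 + 275*s + 220)/(4*s^5 + 8*s^4 - 52*s^3 - 104*s^2 - 108*s - 48)
(2) cascade A1, (A2+A3+A4+A5), which is the overall transfer function T(s) = C(s)/R(s) in lowest terms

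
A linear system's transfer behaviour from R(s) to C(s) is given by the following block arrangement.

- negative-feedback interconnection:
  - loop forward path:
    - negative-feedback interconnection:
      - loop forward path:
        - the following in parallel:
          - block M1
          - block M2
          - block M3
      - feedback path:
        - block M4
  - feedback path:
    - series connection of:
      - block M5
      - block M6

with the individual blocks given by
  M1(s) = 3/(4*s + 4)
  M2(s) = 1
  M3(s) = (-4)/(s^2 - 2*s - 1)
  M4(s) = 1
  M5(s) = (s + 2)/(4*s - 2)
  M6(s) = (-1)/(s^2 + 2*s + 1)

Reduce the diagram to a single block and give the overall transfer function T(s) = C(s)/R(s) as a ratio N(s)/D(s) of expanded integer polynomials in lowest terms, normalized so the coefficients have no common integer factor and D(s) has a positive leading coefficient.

Reducing step by step:

[1] reduce the parallel group M1, M2, M3: (4*s^3 - s^2 - 34*s - 23)/(4*s^3 - 4*s^2 - 12*s - 4)
[2] collapse the loop ((M1+M2+M3) forward, M4 return): (4*s^3 - s^2 - 34*s - 23)/(8*s^3 - 5*s^2 - 46*s - 27)
[3] cascade M5, M6: (-s - 2)/(4*s^3 + 6*s^2 - 2)
[4] reduce the feedback loop with forward [(M1+M2+M3)/(1+(M1+M2+M3)*M4)] and return (M5*M6): this yields T(s), and no further normalization is needed

Answer: (16*s^6 + 20*s^5 - 142*s^4 - 304*s^3 - 136*s^2 + 68*s + 46)/(32*s^6 + 28*s^5 - 218*s^4 - 407*s^3 - 116*s^2 + 183*s + 100)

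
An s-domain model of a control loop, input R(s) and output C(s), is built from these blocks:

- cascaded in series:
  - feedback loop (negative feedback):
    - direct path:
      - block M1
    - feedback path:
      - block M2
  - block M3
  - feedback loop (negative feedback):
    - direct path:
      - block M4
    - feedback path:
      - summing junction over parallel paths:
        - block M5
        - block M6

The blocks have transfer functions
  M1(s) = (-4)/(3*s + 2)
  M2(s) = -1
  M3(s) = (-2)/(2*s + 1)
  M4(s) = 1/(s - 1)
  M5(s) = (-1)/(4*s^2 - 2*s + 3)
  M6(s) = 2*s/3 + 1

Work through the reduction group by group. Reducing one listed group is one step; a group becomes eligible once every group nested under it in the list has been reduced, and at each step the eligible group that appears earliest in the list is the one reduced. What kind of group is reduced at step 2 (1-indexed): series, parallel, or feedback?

Step 1: apply the feedback formula to M1, M2
Step 2: reduce the parallel group M5, M6
Step 3: reduce the feedback loop with forward M4 and return (M5+M6)
Step 4: cascade [M1/(1+M1*M2)], M3, [M4/(1+M4*(M5+M6))]
Step 2: parallel.

Answer: parallel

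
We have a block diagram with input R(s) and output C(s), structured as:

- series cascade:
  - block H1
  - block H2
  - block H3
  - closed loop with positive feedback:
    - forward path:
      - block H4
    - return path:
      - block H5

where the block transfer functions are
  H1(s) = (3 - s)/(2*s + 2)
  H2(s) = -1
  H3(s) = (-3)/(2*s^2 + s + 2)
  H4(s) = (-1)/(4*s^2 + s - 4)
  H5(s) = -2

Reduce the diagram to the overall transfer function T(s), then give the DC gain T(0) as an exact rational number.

[1] apply the feedback formula to H4, H5 gives (-1)/(4*s^2 + s - 6)
[2] combine H1, H2, H3, [H4/(1-H4*H5)] in series gives (3*s - 9)/(16*s^5 + 28*s^4 + 6*s^3 - 14*s^2 - 32*s - 24)
Step 2 gives the overall T(s). Then T(0) = -9/(-24) = 3/8.

Hence the answer: 3/8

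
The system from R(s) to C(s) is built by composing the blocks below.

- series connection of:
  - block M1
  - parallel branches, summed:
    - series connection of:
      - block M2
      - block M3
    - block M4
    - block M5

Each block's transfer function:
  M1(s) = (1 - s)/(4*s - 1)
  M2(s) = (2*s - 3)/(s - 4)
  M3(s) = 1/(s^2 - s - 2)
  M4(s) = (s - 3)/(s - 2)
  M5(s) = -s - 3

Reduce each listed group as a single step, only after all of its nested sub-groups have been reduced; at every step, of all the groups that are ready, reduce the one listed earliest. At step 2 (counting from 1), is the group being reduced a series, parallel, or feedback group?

Reducing step by step:

Step 1 - cascade M2, M3
Step 2 - sum the parallel branches (M2*M3), M4, M5
Step 3 - cascade M1, ((M2*M3)+M4+M5)
So the answer for step 2 is parallel.

Answer: parallel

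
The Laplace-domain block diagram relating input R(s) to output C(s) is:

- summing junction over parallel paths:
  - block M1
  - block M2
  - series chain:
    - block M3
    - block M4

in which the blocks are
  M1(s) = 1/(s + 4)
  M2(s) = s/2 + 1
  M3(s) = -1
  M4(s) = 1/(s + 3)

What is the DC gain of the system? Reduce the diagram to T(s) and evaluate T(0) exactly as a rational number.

1. reduce the series chain M3, M4 -> (-1)/(s + 3)
2. sum the parallel branches M1, M2, (M3*M4) -> (s^3 + 9*s^2 + 26*s + 22)/(2*s^2 + 14*s + 24)
Step 2 gives the overall T(s). Then T(0) = 22/24 = 11/12.

Answer: 11/12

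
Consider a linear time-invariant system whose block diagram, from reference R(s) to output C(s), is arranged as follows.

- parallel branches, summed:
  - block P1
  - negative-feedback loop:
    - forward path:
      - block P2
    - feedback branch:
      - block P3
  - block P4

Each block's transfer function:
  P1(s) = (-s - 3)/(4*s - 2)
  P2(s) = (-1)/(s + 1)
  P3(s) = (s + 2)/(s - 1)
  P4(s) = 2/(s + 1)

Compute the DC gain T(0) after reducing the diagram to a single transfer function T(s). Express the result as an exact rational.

The answer is 19/6.

Reasoning:
Step 1 - feedback reduction of P2, P3; result (1 - s)/(s^2 - s - 3)
Step 2 - combine P1, [P2/(1+P2*P3)], P4 in parallel; result (-s^4 + s^3 - 6*s^2 - s + 19)/(4*s^4 - 2*s^3 - 16*s^2 - 4*s + 6)
DC gain: substitute s = 0 into T(s) from step 2: T(0) = 19/6.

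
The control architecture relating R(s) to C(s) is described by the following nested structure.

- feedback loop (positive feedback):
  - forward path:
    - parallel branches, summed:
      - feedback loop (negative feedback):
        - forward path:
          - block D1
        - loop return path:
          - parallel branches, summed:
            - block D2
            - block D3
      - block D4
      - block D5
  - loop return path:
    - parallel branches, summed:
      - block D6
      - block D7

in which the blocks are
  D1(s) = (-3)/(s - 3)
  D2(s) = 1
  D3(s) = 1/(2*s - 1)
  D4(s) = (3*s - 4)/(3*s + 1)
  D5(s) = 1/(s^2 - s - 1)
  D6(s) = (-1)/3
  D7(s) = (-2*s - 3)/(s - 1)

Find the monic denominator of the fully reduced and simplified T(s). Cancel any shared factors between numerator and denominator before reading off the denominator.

Step 1. sum the parallel branches D2, D3, giving (2*s)/(2*s - 1)
Step 2. apply the feedback formula to D1, (D2+D3), giving (3 - 6*s)/(2*s^2 - 13*s + 3)
Step 3. reduce the parallel group [D1/(1+D1*(D2+D3))], D4, D5, giving (6*s^5 - 71*s^4 + 129*s^3 - 45*s^2 - 59*s + 12)/(6*s^5 - 43*s^4 + 27*s^3 + 44*s^2 + s - 3)
Step 4. parallel reduction of D6, D7, giving (-7*s - 8)/(3*s - 3)
Step 5. apply the feedback formula to ([D1/(1+D1*(D2+D3))]+D4+D5), (D6+D7), giving (18*s^6 - 231*s^5 + 600*s^4 - 522*s^3 - 42*s^2 + 213*s - 36)/(60*s^6 - 596*s^5 + 545*s^4 + 768*s^3 - 902*s^2 - 400*s + 105)
No further cancellation is possible in the step-5 result, so that is T(s). Its denominator becomes monic after dividing by the leading coefficient 60.

Hence the answer: s^6 - 149*s^5/15 + 109*s^4/12 + 64*s^3/5 - 451*s^2/30 - 20*s/3 + 7/4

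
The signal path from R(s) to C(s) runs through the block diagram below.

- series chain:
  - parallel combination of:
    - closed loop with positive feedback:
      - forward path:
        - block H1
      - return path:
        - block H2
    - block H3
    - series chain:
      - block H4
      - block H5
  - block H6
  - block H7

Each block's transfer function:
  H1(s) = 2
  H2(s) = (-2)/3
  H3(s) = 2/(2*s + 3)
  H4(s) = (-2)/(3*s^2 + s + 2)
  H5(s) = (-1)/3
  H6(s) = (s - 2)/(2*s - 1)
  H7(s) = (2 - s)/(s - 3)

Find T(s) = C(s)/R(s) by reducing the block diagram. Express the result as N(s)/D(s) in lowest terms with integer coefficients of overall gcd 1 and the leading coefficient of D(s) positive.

Step 1. collapse the loop (H1 forward, H2 return) = 6/7
Step 2. reduce the series chain H4, H5 = 2/(9*s^2 + 3*s + 6)
Step 3. parallel reduction of [H1/(1-H1*H2)], H3, (H4*H5) = (108*s^3 + 324*s^2 + 196*s + 234)/(126*s^3 + 231*s^2 + 147*s + 126)
Step 4. cascade ([H1/(1-H1*H2)]+H3+(H4*H5)), H6, H7, which is the overall transfer function T(s) = C(s)/R(s) in lowest terms

Therefore the answer is (-108*s^5 + 108*s^4 + 668*s^3 - 746*s^2 + 152*s - 936)/(252*s^5 - 420*s^4 - 945*s^3 - 84*s^2 - 441*s + 378).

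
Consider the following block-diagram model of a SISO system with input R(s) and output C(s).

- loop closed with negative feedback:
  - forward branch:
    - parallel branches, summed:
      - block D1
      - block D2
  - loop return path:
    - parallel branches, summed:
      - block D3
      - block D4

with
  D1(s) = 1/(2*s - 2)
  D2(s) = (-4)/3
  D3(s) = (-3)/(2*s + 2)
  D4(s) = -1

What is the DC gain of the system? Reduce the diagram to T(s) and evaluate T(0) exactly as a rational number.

The answer is -22/67.

Reasoning:
1. parallel reduction of D1, D2 -> (11 - 8*s)/(6*s - 6)
2. sum the parallel branches D3, D4 -> (-2*s - 5)/(2*s + 2)
3. apply the feedback formula to (D1+D2), (D3+D4) -> (-16*s^2 + 6*s + 22)/(28*s^2 + 18*s - 67)
Step 3 gives the overall T(s). Then T(0) = 22/(-67) = -22/67.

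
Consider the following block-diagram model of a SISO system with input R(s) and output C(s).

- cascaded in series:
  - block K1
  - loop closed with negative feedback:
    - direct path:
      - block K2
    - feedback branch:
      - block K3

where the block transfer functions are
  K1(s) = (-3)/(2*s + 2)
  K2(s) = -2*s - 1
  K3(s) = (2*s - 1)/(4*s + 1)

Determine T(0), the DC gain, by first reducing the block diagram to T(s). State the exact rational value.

Step 1. collapse the loop (K2 forward, K3 return) = (8*s^2 + 6*s + 1)/(4*s^2 - 4*s - 2)
Step 2. combine K1, [K2/(1+K2*K3)] in series = (-24*s^2 - 18*s - 3)/(8*s^3 - 12*s - 4)
That last expression is T(s); at s = 0 only the constant terms survive, so T(0) = -3/(-4) = 3/4.

Therefore the answer is 3/4.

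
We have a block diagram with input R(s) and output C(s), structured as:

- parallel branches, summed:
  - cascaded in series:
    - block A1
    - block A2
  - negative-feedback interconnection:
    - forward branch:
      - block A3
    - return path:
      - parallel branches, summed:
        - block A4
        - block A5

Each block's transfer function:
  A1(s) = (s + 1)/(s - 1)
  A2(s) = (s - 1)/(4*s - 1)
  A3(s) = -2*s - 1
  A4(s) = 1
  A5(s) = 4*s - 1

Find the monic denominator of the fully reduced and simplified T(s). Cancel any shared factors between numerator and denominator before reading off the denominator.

(1) series reduction of A1, A2: (s + 1)/(4*s - 1)
(2) sum the parallel branches A4, A5: 4*s
(3) close the feedback loop around A3, (A4+A5): (2*s + 1)/(8*s^2 + 4*s - 1)
(4) sum the parallel branches (A1*A2), [A3/(1+A3*(A4+A5))]: (8*s^3 + 20*s^2 + 5*s - 2)/(32*s^3 + 8*s^2 - 8*s + 1)
No further cancellation is possible in the step-4 result, so that is T(s). Its denominator becomes monic after dividing by the leading coefficient 32.

Answer: s^3 + s^2/4 - s/4 + 1/32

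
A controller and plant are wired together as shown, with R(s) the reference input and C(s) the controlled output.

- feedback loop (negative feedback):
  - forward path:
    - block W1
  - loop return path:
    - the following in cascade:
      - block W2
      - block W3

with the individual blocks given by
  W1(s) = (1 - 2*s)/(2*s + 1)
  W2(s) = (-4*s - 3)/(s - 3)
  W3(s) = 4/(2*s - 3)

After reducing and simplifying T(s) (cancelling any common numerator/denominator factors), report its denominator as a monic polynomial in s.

1. series reduction of W2, W3, giving (-16*s - 12)/(2*s^2 - 9*s + 9)
2. feedback reduction of W1, (W2*W3), giving (-4*s^3 + 20*s^2 - 27*s + 9)/(4*s^3 + 16*s^2 + 17*s - 3)
The result of step 2 is T(s) in lowest terms. Its denominator has leading coefficient 4; dividing the denominator through by 4 makes it monic.

Final answer: s^3 + 4*s^2 + 17*s/4 - 3/4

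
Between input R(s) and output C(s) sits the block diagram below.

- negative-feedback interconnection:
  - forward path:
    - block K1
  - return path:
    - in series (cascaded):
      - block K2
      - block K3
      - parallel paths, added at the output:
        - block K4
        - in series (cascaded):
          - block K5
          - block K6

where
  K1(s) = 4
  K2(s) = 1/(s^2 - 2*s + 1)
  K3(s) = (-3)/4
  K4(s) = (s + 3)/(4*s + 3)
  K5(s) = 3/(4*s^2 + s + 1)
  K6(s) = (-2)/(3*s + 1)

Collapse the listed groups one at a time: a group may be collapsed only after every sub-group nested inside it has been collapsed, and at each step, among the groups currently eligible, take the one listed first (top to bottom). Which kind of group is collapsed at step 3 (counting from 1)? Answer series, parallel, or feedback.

Answer: series

Working:
Step 1: reduce the series chain K5, K6
Step 2: combine K4, (K5*K6) in parallel
Step 3: combine K2, K3, (K4+(K5*K6)) in series
Step 4: reduce the feedback loop with forward K1 and return (K2*K3*(K4+(K5*K6)))
The group at step 3 is a series group.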